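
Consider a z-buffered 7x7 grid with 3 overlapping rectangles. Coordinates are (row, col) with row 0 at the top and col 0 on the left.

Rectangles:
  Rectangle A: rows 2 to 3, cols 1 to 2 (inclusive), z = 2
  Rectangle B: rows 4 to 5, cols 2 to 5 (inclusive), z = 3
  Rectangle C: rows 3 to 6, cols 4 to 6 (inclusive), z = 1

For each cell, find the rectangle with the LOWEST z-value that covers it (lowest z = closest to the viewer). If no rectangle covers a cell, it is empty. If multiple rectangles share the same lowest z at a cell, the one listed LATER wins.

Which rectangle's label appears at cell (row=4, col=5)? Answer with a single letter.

Check cell (4,5):
  A: rows 2-3 cols 1-2 -> outside (row miss)
  B: rows 4-5 cols 2-5 z=3 -> covers; best now B (z=3)
  C: rows 3-6 cols 4-6 z=1 -> covers; best now C (z=1)
Winner: C at z=1

Answer: C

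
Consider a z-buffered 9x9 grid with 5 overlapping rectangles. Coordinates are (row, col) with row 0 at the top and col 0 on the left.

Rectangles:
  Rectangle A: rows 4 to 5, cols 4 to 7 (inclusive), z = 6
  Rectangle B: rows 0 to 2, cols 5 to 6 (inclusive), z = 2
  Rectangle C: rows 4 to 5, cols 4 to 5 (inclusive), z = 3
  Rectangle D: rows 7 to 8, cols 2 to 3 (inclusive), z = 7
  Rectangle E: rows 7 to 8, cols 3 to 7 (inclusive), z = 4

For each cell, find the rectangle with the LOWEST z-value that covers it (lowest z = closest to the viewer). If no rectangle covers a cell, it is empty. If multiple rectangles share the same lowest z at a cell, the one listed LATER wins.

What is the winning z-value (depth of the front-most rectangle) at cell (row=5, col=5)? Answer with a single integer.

Check cell (5,5):
  A: rows 4-5 cols 4-7 z=6 -> covers; best now A (z=6)
  B: rows 0-2 cols 5-6 -> outside (row miss)
  C: rows 4-5 cols 4-5 z=3 -> covers; best now C (z=3)
  D: rows 7-8 cols 2-3 -> outside (row miss)
  E: rows 7-8 cols 3-7 -> outside (row miss)
Winner: C at z=3

Answer: 3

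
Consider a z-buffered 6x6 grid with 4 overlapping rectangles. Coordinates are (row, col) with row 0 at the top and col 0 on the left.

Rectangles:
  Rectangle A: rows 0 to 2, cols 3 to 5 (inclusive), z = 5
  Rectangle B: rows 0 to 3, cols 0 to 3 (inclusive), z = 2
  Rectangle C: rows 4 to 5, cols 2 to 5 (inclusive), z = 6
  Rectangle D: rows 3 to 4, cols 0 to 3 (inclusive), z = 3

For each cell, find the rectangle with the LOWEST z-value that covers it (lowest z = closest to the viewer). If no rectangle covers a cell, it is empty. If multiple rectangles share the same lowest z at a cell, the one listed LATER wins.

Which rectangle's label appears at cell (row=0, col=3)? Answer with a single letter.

Check cell (0,3):
  A: rows 0-2 cols 3-5 z=5 -> covers; best now A (z=5)
  B: rows 0-3 cols 0-3 z=2 -> covers; best now B (z=2)
  C: rows 4-5 cols 2-5 -> outside (row miss)
  D: rows 3-4 cols 0-3 -> outside (row miss)
Winner: B at z=2

Answer: B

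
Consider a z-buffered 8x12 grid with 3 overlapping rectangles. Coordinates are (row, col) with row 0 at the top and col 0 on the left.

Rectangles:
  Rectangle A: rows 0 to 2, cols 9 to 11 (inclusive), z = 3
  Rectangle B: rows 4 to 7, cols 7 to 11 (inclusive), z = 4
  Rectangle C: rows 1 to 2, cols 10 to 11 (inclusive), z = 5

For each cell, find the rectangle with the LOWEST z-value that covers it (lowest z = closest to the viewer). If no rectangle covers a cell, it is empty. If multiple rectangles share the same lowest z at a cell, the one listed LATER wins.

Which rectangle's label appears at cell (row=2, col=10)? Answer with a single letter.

Check cell (2,10):
  A: rows 0-2 cols 9-11 z=3 -> covers; best now A (z=3)
  B: rows 4-7 cols 7-11 -> outside (row miss)
  C: rows 1-2 cols 10-11 z=5 -> covers; best now A (z=3)
Winner: A at z=3

Answer: A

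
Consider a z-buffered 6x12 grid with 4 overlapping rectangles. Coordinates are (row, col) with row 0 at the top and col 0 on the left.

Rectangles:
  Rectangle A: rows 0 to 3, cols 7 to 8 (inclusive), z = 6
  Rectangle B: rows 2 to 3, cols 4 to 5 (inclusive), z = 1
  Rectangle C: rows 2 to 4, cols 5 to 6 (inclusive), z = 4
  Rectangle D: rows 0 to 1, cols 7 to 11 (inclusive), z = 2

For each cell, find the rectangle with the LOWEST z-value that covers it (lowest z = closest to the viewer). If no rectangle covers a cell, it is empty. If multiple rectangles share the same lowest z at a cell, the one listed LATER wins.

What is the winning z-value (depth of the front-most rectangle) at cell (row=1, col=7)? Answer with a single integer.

Answer: 2

Derivation:
Check cell (1,7):
  A: rows 0-3 cols 7-8 z=6 -> covers; best now A (z=6)
  B: rows 2-3 cols 4-5 -> outside (row miss)
  C: rows 2-4 cols 5-6 -> outside (row miss)
  D: rows 0-1 cols 7-11 z=2 -> covers; best now D (z=2)
Winner: D at z=2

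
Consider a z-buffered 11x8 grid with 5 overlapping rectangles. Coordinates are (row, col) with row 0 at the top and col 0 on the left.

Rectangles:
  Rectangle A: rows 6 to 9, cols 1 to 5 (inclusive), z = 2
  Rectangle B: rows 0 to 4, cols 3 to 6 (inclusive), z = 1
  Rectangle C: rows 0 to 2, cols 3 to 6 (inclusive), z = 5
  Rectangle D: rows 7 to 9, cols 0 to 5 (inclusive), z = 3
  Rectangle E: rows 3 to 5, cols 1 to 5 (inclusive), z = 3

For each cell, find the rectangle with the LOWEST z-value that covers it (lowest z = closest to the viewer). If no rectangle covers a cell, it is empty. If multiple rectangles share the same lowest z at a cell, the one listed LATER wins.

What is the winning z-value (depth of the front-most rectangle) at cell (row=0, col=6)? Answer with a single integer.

Answer: 1

Derivation:
Check cell (0,6):
  A: rows 6-9 cols 1-5 -> outside (row miss)
  B: rows 0-4 cols 3-6 z=1 -> covers; best now B (z=1)
  C: rows 0-2 cols 3-6 z=5 -> covers; best now B (z=1)
  D: rows 7-9 cols 0-5 -> outside (row miss)
  E: rows 3-5 cols 1-5 -> outside (row miss)
Winner: B at z=1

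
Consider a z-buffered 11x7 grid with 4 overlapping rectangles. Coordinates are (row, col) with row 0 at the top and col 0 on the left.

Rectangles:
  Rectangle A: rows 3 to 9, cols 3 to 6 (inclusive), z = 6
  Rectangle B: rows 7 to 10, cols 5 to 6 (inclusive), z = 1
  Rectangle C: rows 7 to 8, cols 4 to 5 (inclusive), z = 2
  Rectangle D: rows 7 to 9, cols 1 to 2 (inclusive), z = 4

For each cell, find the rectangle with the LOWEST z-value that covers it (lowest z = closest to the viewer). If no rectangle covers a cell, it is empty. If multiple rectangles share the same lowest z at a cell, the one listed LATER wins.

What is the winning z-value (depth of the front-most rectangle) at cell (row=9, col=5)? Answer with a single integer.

Check cell (9,5):
  A: rows 3-9 cols 3-6 z=6 -> covers; best now A (z=6)
  B: rows 7-10 cols 5-6 z=1 -> covers; best now B (z=1)
  C: rows 7-8 cols 4-5 -> outside (row miss)
  D: rows 7-9 cols 1-2 -> outside (col miss)
Winner: B at z=1

Answer: 1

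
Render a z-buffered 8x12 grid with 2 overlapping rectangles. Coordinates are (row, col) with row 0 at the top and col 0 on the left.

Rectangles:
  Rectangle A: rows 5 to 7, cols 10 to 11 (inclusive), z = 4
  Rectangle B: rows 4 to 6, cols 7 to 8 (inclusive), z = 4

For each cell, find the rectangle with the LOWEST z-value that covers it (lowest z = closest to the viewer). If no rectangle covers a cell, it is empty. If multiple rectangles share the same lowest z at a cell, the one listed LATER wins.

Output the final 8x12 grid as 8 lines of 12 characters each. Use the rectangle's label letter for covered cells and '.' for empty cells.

............
............
............
............
.......BB...
.......BB.AA
.......BB.AA
..........AA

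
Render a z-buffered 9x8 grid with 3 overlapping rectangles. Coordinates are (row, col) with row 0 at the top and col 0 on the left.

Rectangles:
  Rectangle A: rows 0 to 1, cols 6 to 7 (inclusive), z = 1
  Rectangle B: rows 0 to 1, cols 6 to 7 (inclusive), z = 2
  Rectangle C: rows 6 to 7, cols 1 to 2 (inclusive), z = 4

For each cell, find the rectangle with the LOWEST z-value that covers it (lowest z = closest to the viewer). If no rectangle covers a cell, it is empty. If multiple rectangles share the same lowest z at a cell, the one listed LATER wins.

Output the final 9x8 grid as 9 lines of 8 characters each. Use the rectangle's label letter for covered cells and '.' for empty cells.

......AA
......AA
........
........
........
........
.CC.....
.CC.....
........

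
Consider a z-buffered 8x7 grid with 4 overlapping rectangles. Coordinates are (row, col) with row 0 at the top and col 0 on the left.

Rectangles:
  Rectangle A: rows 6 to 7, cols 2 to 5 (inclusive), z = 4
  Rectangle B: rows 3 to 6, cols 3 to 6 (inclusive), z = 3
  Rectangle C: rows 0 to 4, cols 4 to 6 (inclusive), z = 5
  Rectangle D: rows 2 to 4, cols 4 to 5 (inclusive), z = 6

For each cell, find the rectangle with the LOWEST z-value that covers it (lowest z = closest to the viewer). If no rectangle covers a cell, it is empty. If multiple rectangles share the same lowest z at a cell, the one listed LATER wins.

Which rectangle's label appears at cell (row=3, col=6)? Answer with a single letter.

Answer: B

Derivation:
Check cell (3,6):
  A: rows 6-7 cols 2-5 -> outside (row miss)
  B: rows 3-6 cols 3-6 z=3 -> covers; best now B (z=3)
  C: rows 0-4 cols 4-6 z=5 -> covers; best now B (z=3)
  D: rows 2-4 cols 4-5 -> outside (col miss)
Winner: B at z=3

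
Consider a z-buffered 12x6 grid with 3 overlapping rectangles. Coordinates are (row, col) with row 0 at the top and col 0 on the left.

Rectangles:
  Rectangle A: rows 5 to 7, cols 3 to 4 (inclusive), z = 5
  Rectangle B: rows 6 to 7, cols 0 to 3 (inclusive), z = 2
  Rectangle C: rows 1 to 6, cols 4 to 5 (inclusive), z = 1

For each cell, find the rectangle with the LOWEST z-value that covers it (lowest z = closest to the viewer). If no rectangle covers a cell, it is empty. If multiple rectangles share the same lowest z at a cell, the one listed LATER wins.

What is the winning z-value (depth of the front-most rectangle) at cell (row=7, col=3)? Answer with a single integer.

Answer: 2

Derivation:
Check cell (7,3):
  A: rows 5-7 cols 3-4 z=5 -> covers; best now A (z=5)
  B: rows 6-7 cols 0-3 z=2 -> covers; best now B (z=2)
  C: rows 1-6 cols 4-5 -> outside (row miss)
Winner: B at z=2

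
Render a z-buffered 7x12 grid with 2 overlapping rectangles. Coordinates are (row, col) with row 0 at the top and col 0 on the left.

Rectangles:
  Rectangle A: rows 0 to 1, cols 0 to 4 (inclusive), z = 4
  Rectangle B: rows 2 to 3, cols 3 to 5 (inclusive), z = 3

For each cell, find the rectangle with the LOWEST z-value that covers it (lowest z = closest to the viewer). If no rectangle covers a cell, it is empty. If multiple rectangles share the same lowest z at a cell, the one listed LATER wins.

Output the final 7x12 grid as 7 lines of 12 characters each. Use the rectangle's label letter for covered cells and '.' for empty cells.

AAAAA.......
AAAAA.......
...BBB......
...BBB......
............
............
............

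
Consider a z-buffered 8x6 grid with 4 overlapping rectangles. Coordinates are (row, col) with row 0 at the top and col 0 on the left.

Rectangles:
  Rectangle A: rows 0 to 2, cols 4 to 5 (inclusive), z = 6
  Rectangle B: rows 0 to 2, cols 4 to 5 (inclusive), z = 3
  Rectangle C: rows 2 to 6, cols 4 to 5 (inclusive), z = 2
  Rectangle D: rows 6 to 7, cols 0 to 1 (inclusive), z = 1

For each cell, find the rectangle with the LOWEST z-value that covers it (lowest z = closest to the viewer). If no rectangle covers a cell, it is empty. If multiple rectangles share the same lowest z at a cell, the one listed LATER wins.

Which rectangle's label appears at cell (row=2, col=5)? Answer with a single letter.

Answer: C

Derivation:
Check cell (2,5):
  A: rows 0-2 cols 4-5 z=6 -> covers; best now A (z=6)
  B: rows 0-2 cols 4-5 z=3 -> covers; best now B (z=3)
  C: rows 2-6 cols 4-5 z=2 -> covers; best now C (z=2)
  D: rows 6-7 cols 0-1 -> outside (row miss)
Winner: C at z=2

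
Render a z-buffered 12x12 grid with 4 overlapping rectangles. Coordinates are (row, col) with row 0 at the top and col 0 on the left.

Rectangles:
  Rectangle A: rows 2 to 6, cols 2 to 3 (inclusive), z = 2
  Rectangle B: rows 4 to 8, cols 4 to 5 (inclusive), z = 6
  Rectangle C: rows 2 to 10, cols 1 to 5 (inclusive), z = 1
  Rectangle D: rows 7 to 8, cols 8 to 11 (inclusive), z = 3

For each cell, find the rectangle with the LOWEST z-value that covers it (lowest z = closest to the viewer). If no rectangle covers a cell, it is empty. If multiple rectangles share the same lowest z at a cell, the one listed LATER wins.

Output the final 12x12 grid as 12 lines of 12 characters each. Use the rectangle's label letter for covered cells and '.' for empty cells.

............
............
.CCCCC......
.CCCCC......
.CCCCC......
.CCCCC......
.CCCCC......
.CCCCC..DDDD
.CCCCC..DDDD
.CCCCC......
.CCCCC......
............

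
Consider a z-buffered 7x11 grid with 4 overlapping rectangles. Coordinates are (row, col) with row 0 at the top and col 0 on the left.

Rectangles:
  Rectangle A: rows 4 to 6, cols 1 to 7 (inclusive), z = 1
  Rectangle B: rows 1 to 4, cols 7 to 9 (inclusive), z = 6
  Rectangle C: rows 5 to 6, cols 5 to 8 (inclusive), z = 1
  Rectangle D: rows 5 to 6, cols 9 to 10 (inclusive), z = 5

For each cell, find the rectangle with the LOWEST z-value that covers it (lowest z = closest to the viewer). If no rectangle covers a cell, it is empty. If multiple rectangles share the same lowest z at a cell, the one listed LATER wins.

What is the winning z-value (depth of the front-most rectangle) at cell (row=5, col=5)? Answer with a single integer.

Check cell (5,5):
  A: rows 4-6 cols 1-7 z=1 -> covers; best now A (z=1)
  B: rows 1-4 cols 7-9 -> outside (row miss)
  C: rows 5-6 cols 5-8 z=1 -> covers; best now C (z=1)
  D: rows 5-6 cols 9-10 -> outside (col miss)
Winner: C at z=1

Answer: 1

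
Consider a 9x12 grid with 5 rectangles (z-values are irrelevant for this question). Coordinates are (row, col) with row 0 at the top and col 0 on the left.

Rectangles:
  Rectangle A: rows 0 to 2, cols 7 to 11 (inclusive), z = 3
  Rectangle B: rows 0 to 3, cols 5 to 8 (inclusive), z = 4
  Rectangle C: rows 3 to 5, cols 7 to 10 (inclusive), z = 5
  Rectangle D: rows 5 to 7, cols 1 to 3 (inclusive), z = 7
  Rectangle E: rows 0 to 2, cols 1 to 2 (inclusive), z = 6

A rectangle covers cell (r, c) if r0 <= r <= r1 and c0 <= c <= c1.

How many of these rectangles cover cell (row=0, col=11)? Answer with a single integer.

Check cell (0,11):
  A: rows 0-2 cols 7-11 -> covers
  B: rows 0-3 cols 5-8 -> outside (col miss)
  C: rows 3-5 cols 7-10 -> outside (row miss)
  D: rows 5-7 cols 1-3 -> outside (row miss)
  E: rows 0-2 cols 1-2 -> outside (col miss)
Count covering = 1

Answer: 1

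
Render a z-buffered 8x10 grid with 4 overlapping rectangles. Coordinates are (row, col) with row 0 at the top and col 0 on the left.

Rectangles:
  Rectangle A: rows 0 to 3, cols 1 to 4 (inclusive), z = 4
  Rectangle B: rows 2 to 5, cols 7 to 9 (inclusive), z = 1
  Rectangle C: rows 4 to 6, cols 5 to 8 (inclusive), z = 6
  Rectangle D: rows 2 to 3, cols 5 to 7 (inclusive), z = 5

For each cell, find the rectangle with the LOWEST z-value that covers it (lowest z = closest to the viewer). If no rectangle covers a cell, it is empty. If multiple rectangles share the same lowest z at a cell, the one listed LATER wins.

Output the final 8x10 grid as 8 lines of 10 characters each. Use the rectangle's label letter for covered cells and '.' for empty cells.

.AAAA.....
.AAAA.....
.AAAADDBBB
.AAAADDBBB
.....CCBBB
.....CCBBB
.....CCCC.
..........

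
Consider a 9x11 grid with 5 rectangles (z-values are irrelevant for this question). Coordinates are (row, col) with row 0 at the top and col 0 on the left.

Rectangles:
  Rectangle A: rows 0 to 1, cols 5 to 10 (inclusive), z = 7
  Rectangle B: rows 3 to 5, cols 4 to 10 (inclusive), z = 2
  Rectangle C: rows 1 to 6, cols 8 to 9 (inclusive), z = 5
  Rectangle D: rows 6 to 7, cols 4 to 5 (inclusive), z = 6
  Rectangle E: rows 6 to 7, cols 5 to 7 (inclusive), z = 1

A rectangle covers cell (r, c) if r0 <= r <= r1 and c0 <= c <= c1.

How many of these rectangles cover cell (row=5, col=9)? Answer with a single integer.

Answer: 2

Derivation:
Check cell (5,9):
  A: rows 0-1 cols 5-10 -> outside (row miss)
  B: rows 3-5 cols 4-10 -> covers
  C: rows 1-6 cols 8-9 -> covers
  D: rows 6-7 cols 4-5 -> outside (row miss)
  E: rows 6-7 cols 5-7 -> outside (row miss)
Count covering = 2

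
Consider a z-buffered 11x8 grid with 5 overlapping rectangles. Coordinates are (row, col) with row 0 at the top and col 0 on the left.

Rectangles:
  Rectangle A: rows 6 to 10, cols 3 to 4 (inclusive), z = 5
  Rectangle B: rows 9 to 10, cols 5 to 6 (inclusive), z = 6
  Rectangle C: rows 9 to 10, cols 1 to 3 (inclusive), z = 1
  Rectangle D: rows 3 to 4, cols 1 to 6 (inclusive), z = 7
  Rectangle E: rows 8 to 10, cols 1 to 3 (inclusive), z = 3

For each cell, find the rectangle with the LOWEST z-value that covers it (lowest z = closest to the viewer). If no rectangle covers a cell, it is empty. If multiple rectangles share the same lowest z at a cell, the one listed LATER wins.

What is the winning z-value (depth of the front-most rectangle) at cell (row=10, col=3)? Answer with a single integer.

Answer: 1

Derivation:
Check cell (10,3):
  A: rows 6-10 cols 3-4 z=5 -> covers; best now A (z=5)
  B: rows 9-10 cols 5-6 -> outside (col miss)
  C: rows 9-10 cols 1-3 z=1 -> covers; best now C (z=1)
  D: rows 3-4 cols 1-6 -> outside (row miss)
  E: rows 8-10 cols 1-3 z=3 -> covers; best now C (z=1)
Winner: C at z=1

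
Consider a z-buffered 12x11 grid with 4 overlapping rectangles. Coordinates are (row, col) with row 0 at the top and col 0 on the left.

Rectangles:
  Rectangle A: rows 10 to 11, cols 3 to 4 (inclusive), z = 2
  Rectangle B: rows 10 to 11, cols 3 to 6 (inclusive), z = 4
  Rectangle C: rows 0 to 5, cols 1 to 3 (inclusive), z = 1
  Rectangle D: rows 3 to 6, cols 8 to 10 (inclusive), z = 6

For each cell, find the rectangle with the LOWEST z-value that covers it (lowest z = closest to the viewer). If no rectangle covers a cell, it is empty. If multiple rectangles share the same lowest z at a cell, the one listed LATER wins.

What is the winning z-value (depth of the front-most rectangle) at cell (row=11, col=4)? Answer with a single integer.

Answer: 2

Derivation:
Check cell (11,4):
  A: rows 10-11 cols 3-4 z=2 -> covers; best now A (z=2)
  B: rows 10-11 cols 3-6 z=4 -> covers; best now A (z=2)
  C: rows 0-5 cols 1-3 -> outside (row miss)
  D: rows 3-6 cols 8-10 -> outside (row miss)
Winner: A at z=2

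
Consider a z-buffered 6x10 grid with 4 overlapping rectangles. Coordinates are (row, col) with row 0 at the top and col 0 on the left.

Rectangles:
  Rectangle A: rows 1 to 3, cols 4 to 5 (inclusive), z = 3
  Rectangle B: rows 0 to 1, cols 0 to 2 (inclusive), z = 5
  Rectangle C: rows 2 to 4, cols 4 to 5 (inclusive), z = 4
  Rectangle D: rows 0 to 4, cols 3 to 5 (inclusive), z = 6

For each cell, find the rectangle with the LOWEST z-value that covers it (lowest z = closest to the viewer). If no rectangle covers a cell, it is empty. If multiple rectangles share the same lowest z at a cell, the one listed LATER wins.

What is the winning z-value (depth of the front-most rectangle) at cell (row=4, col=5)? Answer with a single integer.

Answer: 4

Derivation:
Check cell (4,5):
  A: rows 1-3 cols 4-5 -> outside (row miss)
  B: rows 0-1 cols 0-2 -> outside (row miss)
  C: rows 2-4 cols 4-5 z=4 -> covers; best now C (z=4)
  D: rows 0-4 cols 3-5 z=6 -> covers; best now C (z=4)
Winner: C at z=4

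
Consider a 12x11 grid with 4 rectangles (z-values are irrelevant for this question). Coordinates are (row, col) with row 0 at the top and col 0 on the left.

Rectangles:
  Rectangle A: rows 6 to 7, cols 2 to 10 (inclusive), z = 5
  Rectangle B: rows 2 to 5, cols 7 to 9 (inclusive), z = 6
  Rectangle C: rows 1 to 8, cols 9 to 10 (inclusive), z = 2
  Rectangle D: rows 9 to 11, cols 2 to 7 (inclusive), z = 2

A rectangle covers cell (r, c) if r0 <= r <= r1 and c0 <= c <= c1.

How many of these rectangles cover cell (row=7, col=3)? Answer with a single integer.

Check cell (7,3):
  A: rows 6-7 cols 2-10 -> covers
  B: rows 2-5 cols 7-9 -> outside (row miss)
  C: rows 1-8 cols 9-10 -> outside (col miss)
  D: rows 9-11 cols 2-7 -> outside (row miss)
Count covering = 1

Answer: 1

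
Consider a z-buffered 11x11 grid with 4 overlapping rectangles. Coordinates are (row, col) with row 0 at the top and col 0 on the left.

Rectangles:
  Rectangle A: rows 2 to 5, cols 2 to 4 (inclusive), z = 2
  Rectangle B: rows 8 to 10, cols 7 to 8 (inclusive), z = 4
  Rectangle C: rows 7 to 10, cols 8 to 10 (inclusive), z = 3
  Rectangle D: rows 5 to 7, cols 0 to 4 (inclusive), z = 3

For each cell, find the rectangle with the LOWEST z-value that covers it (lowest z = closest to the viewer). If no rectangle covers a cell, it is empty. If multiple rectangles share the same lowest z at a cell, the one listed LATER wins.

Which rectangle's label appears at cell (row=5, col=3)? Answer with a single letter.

Check cell (5,3):
  A: rows 2-5 cols 2-4 z=2 -> covers; best now A (z=2)
  B: rows 8-10 cols 7-8 -> outside (row miss)
  C: rows 7-10 cols 8-10 -> outside (row miss)
  D: rows 5-7 cols 0-4 z=3 -> covers; best now A (z=2)
Winner: A at z=2

Answer: A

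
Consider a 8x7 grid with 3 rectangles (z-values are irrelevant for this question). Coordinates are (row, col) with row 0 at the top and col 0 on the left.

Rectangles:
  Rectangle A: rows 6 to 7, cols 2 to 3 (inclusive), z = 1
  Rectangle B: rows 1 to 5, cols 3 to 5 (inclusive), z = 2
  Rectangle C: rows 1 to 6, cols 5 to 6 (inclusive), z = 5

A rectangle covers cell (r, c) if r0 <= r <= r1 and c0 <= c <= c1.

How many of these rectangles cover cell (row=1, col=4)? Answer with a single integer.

Check cell (1,4):
  A: rows 6-7 cols 2-3 -> outside (row miss)
  B: rows 1-5 cols 3-5 -> covers
  C: rows 1-6 cols 5-6 -> outside (col miss)
Count covering = 1

Answer: 1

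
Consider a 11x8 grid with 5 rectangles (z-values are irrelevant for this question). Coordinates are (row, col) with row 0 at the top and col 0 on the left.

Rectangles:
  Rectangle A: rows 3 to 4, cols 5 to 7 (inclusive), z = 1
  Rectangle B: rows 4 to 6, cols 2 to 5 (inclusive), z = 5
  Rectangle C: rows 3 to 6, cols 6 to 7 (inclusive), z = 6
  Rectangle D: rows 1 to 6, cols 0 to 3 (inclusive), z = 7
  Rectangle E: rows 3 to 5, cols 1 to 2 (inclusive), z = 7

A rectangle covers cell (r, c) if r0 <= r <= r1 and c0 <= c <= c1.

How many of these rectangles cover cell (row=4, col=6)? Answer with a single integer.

Check cell (4,6):
  A: rows 3-4 cols 5-7 -> covers
  B: rows 4-6 cols 2-5 -> outside (col miss)
  C: rows 3-6 cols 6-7 -> covers
  D: rows 1-6 cols 0-3 -> outside (col miss)
  E: rows 3-5 cols 1-2 -> outside (col miss)
Count covering = 2

Answer: 2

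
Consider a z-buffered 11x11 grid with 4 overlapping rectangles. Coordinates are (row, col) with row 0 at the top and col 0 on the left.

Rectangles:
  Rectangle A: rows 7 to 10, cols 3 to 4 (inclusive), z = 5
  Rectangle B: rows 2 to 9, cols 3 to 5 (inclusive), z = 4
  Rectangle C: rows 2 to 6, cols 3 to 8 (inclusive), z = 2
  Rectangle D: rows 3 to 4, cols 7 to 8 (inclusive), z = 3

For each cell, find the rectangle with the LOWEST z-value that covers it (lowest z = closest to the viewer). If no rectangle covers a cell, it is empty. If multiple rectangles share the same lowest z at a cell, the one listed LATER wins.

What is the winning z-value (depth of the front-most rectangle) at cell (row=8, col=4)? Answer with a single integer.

Answer: 4

Derivation:
Check cell (8,4):
  A: rows 7-10 cols 3-4 z=5 -> covers; best now A (z=5)
  B: rows 2-9 cols 3-5 z=4 -> covers; best now B (z=4)
  C: rows 2-6 cols 3-8 -> outside (row miss)
  D: rows 3-4 cols 7-8 -> outside (row miss)
Winner: B at z=4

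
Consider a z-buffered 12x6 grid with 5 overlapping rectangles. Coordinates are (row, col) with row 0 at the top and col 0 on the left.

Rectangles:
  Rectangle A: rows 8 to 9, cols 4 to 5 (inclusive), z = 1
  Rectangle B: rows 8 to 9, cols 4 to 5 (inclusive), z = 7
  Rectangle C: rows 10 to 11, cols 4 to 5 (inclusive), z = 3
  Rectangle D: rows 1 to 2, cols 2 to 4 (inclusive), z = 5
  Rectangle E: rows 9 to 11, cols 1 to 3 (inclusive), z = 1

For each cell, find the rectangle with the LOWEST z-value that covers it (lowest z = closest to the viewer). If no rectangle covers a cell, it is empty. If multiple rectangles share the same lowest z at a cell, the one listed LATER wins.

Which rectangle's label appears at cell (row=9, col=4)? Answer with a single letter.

Check cell (9,4):
  A: rows 8-9 cols 4-5 z=1 -> covers; best now A (z=1)
  B: rows 8-9 cols 4-5 z=7 -> covers; best now A (z=1)
  C: rows 10-11 cols 4-5 -> outside (row miss)
  D: rows 1-2 cols 2-4 -> outside (row miss)
  E: rows 9-11 cols 1-3 -> outside (col miss)
Winner: A at z=1

Answer: A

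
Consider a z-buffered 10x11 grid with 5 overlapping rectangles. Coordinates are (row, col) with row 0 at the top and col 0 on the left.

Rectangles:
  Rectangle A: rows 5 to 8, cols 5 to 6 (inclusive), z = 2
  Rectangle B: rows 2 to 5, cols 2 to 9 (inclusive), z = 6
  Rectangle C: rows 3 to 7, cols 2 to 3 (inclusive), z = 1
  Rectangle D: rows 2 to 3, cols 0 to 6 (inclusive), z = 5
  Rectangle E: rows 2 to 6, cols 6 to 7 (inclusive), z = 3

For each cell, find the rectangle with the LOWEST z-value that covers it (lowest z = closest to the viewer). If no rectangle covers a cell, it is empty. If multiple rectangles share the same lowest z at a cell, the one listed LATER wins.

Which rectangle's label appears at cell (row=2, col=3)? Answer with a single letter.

Check cell (2,3):
  A: rows 5-8 cols 5-6 -> outside (row miss)
  B: rows 2-5 cols 2-9 z=6 -> covers; best now B (z=6)
  C: rows 3-7 cols 2-3 -> outside (row miss)
  D: rows 2-3 cols 0-6 z=5 -> covers; best now D (z=5)
  E: rows 2-6 cols 6-7 -> outside (col miss)
Winner: D at z=5

Answer: D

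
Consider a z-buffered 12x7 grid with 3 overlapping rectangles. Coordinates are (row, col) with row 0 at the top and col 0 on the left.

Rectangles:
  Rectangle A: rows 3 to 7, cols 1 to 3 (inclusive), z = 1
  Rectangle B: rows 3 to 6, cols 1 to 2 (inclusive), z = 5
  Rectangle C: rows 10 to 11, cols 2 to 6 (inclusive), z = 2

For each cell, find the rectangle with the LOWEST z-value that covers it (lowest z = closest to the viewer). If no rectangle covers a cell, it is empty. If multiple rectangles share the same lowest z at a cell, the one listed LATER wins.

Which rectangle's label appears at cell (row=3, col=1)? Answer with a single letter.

Check cell (3,1):
  A: rows 3-7 cols 1-3 z=1 -> covers; best now A (z=1)
  B: rows 3-6 cols 1-2 z=5 -> covers; best now A (z=1)
  C: rows 10-11 cols 2-6 -> outside (row miss)
Winner: A at z=1

Answer: A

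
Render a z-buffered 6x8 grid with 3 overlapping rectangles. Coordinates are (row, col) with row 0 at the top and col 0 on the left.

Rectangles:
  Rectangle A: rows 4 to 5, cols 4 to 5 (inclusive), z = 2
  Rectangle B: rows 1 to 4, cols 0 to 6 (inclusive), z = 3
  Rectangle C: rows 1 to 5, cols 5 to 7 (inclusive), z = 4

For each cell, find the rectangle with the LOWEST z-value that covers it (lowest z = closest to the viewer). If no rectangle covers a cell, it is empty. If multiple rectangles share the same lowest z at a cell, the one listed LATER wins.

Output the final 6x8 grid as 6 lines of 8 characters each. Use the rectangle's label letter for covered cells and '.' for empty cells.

........
BBBBBBBC
BBBBBBBC
BBBBBBBC
BBBBAABC
....AACC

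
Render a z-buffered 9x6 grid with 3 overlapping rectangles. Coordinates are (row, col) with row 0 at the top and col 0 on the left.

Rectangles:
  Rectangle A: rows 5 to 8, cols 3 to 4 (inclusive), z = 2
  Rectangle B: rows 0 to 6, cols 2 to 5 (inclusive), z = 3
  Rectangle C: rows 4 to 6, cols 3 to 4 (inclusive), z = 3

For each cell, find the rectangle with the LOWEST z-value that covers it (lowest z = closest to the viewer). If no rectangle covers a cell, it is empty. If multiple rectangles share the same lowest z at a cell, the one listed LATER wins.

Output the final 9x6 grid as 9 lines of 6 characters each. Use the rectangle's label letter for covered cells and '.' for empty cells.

..BBBB
..BBBB
..BBBB
..BBBB
..BCCB
..BAAB
..BAAB
...AA.
...AA.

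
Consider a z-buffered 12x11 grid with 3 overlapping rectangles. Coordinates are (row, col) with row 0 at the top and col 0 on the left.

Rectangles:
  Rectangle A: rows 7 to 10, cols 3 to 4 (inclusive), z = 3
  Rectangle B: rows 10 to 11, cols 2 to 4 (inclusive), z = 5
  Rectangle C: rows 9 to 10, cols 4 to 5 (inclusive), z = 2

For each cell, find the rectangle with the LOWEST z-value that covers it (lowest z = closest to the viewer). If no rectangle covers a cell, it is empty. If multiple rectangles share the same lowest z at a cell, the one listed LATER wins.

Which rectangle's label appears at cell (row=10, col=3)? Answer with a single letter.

Answer: A

Derivation:
Check cell (10,3):
  A: rows 7-10 cols 3-4 z=3 -> covers; best now A (z=3)
  B: rows 10-11 cols 2-4 z=5 -> covers; best now A (z=3)
  C: rows 9-10 cols 4-5 -> outside (col miss)
Winner: A at z=3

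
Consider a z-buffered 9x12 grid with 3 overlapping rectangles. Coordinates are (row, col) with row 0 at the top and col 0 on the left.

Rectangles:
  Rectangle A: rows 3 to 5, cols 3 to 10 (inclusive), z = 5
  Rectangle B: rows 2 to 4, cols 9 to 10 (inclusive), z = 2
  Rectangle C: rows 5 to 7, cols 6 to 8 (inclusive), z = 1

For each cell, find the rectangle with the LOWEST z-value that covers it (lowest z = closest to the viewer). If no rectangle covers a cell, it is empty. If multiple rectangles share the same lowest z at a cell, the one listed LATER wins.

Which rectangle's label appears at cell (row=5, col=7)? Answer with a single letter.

Check cell (5,7):
  A: rows 3-5 cols 3-10 z=5 -> covers; best now A (z=5)
  B: rows 2-4 cols 9-10 -> outside (row miss)
  C: rows 5-7 cols 6-8 z=1 -> covers; best now C (z=1)
Winner: C at z=1

Answer: C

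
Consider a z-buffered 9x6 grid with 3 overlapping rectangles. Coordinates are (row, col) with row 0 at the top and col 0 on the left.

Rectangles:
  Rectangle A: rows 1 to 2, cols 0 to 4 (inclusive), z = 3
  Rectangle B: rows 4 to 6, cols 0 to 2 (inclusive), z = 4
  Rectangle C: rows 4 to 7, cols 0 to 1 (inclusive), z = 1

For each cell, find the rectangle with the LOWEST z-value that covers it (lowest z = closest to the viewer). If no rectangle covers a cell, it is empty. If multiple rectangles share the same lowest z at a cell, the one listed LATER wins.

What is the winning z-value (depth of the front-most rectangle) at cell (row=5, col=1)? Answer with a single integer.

Check cell (5,1):
  A: rows 1-2 cols 0-4 -> outside (row miss)
  B: rows 4-6 cols 0-2 z=4 -> covers; best now B (z=4)
  C: rows 4-7 cols 0-1 z=1 -> covers; best now C (z=1)
Winner: C at z=1

Answer: 1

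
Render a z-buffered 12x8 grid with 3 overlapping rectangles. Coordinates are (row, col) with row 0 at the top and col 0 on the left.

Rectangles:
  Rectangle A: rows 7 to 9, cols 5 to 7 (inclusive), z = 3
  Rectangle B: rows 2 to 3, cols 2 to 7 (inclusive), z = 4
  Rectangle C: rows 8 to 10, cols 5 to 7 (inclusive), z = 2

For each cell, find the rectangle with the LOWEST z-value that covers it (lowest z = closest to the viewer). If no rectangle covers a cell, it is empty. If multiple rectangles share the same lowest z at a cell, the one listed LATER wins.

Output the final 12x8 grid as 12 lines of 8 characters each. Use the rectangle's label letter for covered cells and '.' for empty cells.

........
........
..BBBBBB
..BBBBBB
........
........
........
.....AAA
.....CCC
.....CCC
.....CCC
........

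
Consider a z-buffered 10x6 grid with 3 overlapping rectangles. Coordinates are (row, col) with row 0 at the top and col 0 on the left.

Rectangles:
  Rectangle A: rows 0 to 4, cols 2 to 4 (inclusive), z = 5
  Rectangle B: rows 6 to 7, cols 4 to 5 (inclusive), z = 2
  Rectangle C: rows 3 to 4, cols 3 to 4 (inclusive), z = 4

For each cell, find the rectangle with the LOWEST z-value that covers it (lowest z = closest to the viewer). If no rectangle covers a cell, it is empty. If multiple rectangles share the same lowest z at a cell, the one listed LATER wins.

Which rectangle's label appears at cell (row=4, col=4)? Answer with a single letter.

Check cell (4,4):
  A: rows 0-4 cols 2-4 z=5 -> covers; best now A (z=5)
  B: rows 6-7 cols 4-5 -> outside (row miss)
  C: rows 3-4 cols 3-4 z=4 -> covers; best now C (z=4)
Winner: C at z=4

Answer: C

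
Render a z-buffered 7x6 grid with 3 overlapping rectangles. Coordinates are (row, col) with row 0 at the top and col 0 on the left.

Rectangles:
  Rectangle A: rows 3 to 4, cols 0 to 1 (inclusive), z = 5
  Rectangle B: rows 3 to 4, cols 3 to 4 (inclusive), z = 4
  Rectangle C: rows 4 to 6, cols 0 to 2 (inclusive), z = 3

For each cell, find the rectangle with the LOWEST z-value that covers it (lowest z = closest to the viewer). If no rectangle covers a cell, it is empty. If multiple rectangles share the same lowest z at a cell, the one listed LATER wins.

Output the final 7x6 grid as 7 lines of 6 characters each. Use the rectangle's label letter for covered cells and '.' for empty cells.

......
......
......
AA.BB.
CCCBB.
CCC...
CCC...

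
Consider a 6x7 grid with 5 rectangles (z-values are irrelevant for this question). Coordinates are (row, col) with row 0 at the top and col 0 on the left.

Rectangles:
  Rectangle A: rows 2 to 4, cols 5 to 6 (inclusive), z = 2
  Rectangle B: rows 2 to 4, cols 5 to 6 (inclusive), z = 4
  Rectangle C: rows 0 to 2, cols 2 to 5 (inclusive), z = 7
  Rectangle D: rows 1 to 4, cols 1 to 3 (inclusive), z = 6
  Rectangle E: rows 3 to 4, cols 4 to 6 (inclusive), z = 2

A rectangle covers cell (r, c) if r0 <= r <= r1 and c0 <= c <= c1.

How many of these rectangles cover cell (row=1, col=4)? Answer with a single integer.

Check cell (1,4):
  A: rows 2-4 cols 5-6 -> outside (row miss)
  B: rows 2-4 cols 5-6 -> outside (row miss)
  C: rows 0-2 cols 2-5 -> covers
  D: rows 1-4 cols 1-3 -> outside (col miss)
  E: rows 3-4 cols 4-6 -> outside (row miss)
Count covering = 1

Answer: 1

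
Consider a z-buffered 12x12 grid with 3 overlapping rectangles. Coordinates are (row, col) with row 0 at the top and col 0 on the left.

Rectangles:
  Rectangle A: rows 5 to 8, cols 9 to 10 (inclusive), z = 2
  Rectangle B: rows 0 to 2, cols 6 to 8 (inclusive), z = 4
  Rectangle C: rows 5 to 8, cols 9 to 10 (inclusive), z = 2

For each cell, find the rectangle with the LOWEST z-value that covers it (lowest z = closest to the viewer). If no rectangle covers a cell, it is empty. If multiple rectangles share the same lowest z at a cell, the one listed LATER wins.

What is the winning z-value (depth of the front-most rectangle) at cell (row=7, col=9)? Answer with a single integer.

Check cell (7,9):
  A: rows 5-8 cols 9-10 z=2 -> covers; best now A (z=2)
  B: rows 0-2 cols 6-8 -> outside (row miss)
  C: rows 5-8 cols 9-10 z=2 -> covers; best now C (z=2)
Winner: C at z=2

Answer: 2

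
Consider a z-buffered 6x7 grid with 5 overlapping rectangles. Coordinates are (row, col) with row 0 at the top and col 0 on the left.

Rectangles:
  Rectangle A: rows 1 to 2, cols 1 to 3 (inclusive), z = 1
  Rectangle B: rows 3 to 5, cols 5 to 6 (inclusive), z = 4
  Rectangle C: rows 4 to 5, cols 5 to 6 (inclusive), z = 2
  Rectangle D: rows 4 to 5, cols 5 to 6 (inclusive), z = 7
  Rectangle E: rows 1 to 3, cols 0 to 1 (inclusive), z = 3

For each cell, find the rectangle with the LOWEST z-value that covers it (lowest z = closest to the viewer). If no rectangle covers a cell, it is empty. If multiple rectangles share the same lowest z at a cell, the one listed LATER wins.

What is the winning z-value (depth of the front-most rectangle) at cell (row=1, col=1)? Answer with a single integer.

Answer: 1

Derivation:
Check cell (1,1):
  A: rows 1-2 cols 1-3 z=1 -> covers; best now A (z=1)
  B: rows 3-5 cols 5-6 -> outside (row miss)
  C: rows 4-5 cols 5-6 -> outside (row miss)
  D: rows 4-5 cols 5-6 -> outside (row miss)
  E: rows 1-3 cols 0-1 z=3 -> covers; best now A (z=1)
Winner: A at z=1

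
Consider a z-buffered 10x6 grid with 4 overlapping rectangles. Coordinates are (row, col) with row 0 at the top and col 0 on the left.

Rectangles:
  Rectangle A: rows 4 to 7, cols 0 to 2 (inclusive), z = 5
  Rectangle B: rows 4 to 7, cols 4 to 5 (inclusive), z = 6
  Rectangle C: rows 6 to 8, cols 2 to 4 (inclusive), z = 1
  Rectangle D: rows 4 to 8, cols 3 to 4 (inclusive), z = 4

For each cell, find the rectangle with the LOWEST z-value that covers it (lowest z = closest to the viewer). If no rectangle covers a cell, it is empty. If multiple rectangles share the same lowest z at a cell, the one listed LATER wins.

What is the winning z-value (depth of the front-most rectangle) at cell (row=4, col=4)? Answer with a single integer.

Answer: 4

Derivation:
Check cell (4,4):
  A: rows 4-7 cols 0-2 -> outside (col miss)
  B: rows 4-7 cols 4-5 z=6 -> covers; best now B (z=6)
  C: rows 6-8 cols 2-4 -> outside (row miss)
  D: rows 4-8 cols 3-4 z=4 -> covers; best now D (z=4)
Winner: D at z=4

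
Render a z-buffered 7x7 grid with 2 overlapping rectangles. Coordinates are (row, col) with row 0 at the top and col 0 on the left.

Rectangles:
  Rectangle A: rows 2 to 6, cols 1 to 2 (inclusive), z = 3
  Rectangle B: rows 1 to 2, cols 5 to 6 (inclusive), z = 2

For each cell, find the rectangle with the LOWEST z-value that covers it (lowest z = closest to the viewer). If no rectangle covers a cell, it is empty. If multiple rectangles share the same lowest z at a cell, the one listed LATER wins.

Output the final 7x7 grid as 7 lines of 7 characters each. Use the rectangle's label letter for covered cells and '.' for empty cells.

.......
.....BB
.AA..BB
.AA....
.AA....
.AA....
.AA....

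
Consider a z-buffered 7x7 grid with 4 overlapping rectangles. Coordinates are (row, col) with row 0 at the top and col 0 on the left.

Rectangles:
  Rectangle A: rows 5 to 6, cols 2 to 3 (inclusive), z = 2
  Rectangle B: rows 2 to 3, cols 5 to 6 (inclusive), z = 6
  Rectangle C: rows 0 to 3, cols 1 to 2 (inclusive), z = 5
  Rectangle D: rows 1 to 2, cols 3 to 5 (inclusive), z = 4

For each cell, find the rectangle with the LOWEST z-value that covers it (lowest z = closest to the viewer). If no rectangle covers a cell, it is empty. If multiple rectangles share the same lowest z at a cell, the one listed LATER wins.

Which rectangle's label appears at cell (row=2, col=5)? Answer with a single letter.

Answer: D

Derivation:
Check cell (2,5):
  A: rows 5-6 cols 2-3 -> outside (row miss)
  B: rows 2-3 cols 5-6 z=6 -> covers; best now B (z=6)
  C: rows 0-3 cols 1-2 -> outside (col miss)
  D: rows 1-2 cols 3-5 z=4 -> covers; best now D (z=4)
Winner: D at z=4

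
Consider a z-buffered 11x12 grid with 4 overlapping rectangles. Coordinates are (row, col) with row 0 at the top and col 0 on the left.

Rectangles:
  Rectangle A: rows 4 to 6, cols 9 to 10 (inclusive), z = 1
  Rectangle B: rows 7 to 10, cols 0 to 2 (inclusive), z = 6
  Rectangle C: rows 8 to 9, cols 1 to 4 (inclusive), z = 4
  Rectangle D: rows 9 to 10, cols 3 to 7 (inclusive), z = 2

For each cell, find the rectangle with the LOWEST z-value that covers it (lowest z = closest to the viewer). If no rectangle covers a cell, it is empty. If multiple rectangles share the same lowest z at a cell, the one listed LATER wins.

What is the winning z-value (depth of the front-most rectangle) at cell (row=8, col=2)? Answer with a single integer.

Answer: 4

Derivation:
Check cell (8,2):
  A: rows 4-6 cols 9-10 -> outside (row miss)
  B: rows 7-10 cols 0-2 z=6 -> covers; best now B (z=6)
  C: rows 8-9 cols 1-4 z=4 -> covers; best now C (z=4)
  D: rows 9-10 cols 3-7 -> outside (row miss)
Winner: C at z=4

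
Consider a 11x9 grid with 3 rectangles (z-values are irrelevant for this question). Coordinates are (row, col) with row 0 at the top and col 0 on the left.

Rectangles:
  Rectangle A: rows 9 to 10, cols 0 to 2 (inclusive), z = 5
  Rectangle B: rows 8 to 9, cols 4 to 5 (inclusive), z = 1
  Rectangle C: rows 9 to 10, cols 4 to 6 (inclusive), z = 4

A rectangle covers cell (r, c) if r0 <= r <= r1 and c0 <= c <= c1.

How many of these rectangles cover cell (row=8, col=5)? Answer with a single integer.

Answer: 1

Derivation:
Check cell (8,5):
  A: rows 9-10 cols 0-2 -> outside (row miss)
  B: rows 8-9 cols 4-5 -> covers
  C: rows 9-10 cols 4-6 -> outside (row miss)
Count covering = 1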